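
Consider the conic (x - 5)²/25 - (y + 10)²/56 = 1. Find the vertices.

Center (5, -10). The positive term is the x-term, so the transverse axis is horizontal; a² = 25, b² = 56.
a = 5. Vertices at (h ± a, k).

(0, -10) and (10, -10)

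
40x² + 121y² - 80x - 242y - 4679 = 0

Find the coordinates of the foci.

(-8, 1) and (10, 1)

40(x² - 2x) + 121(y² - 2y) = 4679
Completing the square gives 40(x - 1)² + 121(y - 1)² = 4679 + 40 + 121 = 4840.
Divide through by 4840 to get (x - 1)²/121 + (y - 1)²/40 = 1.
Ellipse, center (1, 1), major axis horizontal; a² = 121, b² = 40.
c² = a² - b² = 121 - 40 = 81, so c = 9.
Foci lie on the horizontal axis through the center: (h ± c, k).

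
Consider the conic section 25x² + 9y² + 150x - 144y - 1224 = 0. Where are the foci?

Group: 25(x² + 6x) + 9(y² - 16y) = 1224
Completing the square gives 25(x + 3)² + 9(y - 8)² = 1224 + 225 + 576 = 2025.
Divide through by 2025 to get (x + 3)²/81 + (y - 8)²/225 = 1.
Ellipse, center (-3, 8), major axis vertical; a² = 225, b² = 81.
c² = a² - b² = 225 - 81 = 144, so c = 12.
Foci lie on the vertical axis through the center: (h, k ± c).

(-3, -4) and (-3, 20)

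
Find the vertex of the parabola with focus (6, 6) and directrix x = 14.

(10, 6)

The vertex is the midpoint between the focus and the directrix along the axis of symmetry.
Axis is horizontal (directrix is vertical). Vertex x-coordinate = (6 + 14)/2 = 10; y-coordinate = 6.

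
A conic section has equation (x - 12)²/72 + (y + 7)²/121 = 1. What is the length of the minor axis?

Center (12, -7). The larger denominator 121 sits under the y-term, so the major axis is vertical; a² = 121, b² = 72.
b² = 72 so b = 6√2; the minor axis has length 2b = 12√2.

12√2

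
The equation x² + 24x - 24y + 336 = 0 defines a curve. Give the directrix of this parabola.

y = 2

Only x is squared. Complete the square in x: (x + 12)² = 24(y - 8).
Vertex (-12, 8); 4p = 24 so p = 6. Opens up.
Directrix is the horizontal line y = k − p = 8 − (6) = 2.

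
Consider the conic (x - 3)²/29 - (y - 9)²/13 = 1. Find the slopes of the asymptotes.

√377/29 and -√377/29

Center (3, 9). The positive term is the x-term, so the transverse axis is horizontal; a² = 29, b² = 13.
For a horizontal hyperbola the asymptotes have slope ±b/a.
Here that is ±√13/√29 = ±√377/29.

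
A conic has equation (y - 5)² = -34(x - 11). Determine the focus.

Vertex (11, 5); 4p = -34 so p = -17/2. Opens left.
Focus is p units from the vertex along the axis: (h + p, k).

(5/2, 5)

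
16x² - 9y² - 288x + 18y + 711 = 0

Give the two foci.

Group: 16(x² - 18x) -9(y² - 2y) = -711
16(x - 9)² -9(y - 1)² = -711 + 1296 - 9 = 576
Divide by 576: (x - 9)²/36 - (y - 1)²/64 = 1
Hyperbola, center (9, 1), transverse axis horizontal; a² = 36, b² = 64.
c² = a² + b² = 36 + 64 = 100, so c = 10.
Foci lie on the horizontal axis through the center: (h ± c, k).

(-1, 1) and (19, 1)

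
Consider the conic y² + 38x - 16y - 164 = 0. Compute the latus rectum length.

Only y is squared. Complete the square in y: (y - 8)² = -38(x - 6).
Vertex (6, 8); 4p = -38 so p = -19/2. Opens left.
Latus rectum length = |4p| = 38.

38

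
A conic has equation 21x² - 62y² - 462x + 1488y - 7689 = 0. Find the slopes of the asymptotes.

Collect terms: 21(x² - 22x) -62(y² - 24y) = 7689
Complete the square in x and y: 21(x - 11)² -62(y - 12)² = 7689 + 2541 - 8928 = 1302
Divide by 1302: (x - 11)²/62 - (y - 12)²/21 = 1
Hyperbola, center (11, 12), transverse axis horizontal; a² = 62, b² = 21.
For a horizontal hyperbola the asymptotes have slope ±b/a.
Here that is ±√21/√62 = ±√1302/62.

√1302/62 and -√1302/62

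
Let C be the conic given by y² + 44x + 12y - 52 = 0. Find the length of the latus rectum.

Only y is squared. Complete the square in y: (y + 6)² = -44(x - 2).
Vertex (2, -6); 4p = -44 so p = -11. Opens left.
Latus rectum length = |4p| = 44.

44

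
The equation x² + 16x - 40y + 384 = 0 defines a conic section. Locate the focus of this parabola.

(-8, 18)

Only x is squared. Complete the square in x: (x + 8)² = 40(y - 8).
Vertex (-8, 8); 4p = 40 so p = 10. Opens up.
Focus is p units from the vertex along the axis: (h, k + p).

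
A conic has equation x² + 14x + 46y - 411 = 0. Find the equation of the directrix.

y = 43/2

Only x is squared. Complete the square in x: (x + 7)² = -46(y - 10).
Vertex (-7, 10); 4p = -46 so p = -23/2. Opens down.
Directrix is the horizontal line y = k − p = 10 − (-23/2) = 43/2.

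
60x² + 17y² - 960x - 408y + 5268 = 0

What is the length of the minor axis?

Rearranging, 60(x² - 16x) + 17(y² - 24y) = -5268.
Complete the square: 60(x - 8)² + 17(y - 12)² = -5268 + 3840 + 2448 = 1020
Dividing both sides by 1020: (x - 8)²/17 + (y - 12)²/60 = 1
Ellipse, center (8, 12), major axis vertical; a² = 60, b² = 17.
b² = 17 so b = √17; the minor axis has length 2b = 2√17.

2√17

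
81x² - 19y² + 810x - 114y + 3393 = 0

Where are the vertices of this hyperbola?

(-5, -12) and (-5, 6)

81(x² + 10x) -19(y² + 6y) = -3393
Complete the square in x and y: 81(x + 5)² -19(y + 3)² = -3393 + 2025 - 171 = -1539
Dividing both sides by -1539: (y + 3)²/81 - (x + 5)²/19 = 1
Hyperbola, center (-5, -3), transverse axis vertical; a² = 81, b² = 19.
a = 9. Vertices at (h, k ± a).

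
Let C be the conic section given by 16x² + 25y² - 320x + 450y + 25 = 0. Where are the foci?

Rearranging, 16(x² - 20x) + 25(y² + 18y) = -25.
Completing the square gives 16(x - 10)² + 25(y + 9)² = -25 + 1600 + 2025 = 3600.
Divide through by 3600 to get (x - 10)²/225 + (y + 9)²/144 = 1.
Ellipse, center (10, -9), major axis horizontal; a² = 225, b² = 144.
c² = a² - b² = 225 - 144 = 81, so c = 9.
Foci lie on the horizontal axis through the center: (h ± c, k).

(1, -9) and (19, -9)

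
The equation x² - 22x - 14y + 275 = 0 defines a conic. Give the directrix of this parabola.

y = 15/2

Only x is squared. Complete the square in x: (x - 11)² = 14(y - 11).
Vertex (11, 11); 4p = 14 so p = 7/2. Opens up.
Directrix is the horizontal line y = k − p = 11 − (7/2) = 15/2.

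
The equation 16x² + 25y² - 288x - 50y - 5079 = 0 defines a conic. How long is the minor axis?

Collect terms: 16(x² - 18x) + 25(y² - 2y) = 5079
16(x - 9)² + 25(y - 1)² = 5079 + 1296 + 25 = 6400
Divide through by 6400 to get (x - 9)²/400 + (y - 1)²/256 = 1.
Ellipse, center (9, 1), major axis horizontal; a² = 400, b² = 256.
b² = 256 so b = 16; the minor axis has length 2b = 32.

32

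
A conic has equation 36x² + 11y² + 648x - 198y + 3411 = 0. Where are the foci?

(-9, 4) and (-9, 14)

Group the x- and y-terms: 36(x² + 18x) + 11(y² - 18y) = -3411
36(x + 9)² + 11(y - 9)² = -3411 + 2916 + 891 = 396
Dividing both sides by 396: (x + 9)²/11 + (y - 9)²/36 = 1
Ellipse, center (-9, 9), major axis vertical; a² = 36, b² = 11.
c² = a² - b² = 36 - 11 = 25, so c = 5.
Foci lie on the vertical axis through the center: (h, k ± c).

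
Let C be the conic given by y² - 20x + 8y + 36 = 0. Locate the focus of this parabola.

Only y is squared. Complete the square in y: (y + 4)² = 20(x - 1).
Vertex (1, -4); 4p = 20 so p = 5. Opens right.
Focus is p units from the vertex along the axis: (h + p, k).

(6, -4)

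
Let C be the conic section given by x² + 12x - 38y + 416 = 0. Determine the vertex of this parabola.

(-6, 10)

Only x is squared. Complete the square in x: (x + 6)² = 38(y - 10).
Vertex (-6, 10); 4p = 38 so p = 19/2. Opens up.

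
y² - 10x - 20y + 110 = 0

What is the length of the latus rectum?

10

Only y is squared. Complete the square in y: (y - 10)² = 10(x - 1).
Vertex (1, 10); 4p = 10 so p = 5/2. Opens right.
Latus rectum length = |4p| = 10.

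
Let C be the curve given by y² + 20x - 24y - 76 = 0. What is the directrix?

x = 16

Only y is squared. Complete the square in y: (y - 12)² = -20(x - 11).
Vertex (11, 12); 4p = -20 so p = -5. Opens left.
Directrix is the vertical line x = h − p = 11 − (-5) = 16.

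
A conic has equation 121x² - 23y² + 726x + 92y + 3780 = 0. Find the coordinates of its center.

(-3, 2)

Group: 121(x² + 6x) -23(y² - 4y) = -3780
Complete the square: 121(x + 3)² -23(y - 2)² = -3780 + 1089 - 92 = -2783
Dividing both sides by -2783: (y - 2)²/121 - (x + 3)²/23 = 1
Hyperbola with center (-3, 2).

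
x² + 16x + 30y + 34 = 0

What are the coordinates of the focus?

Only x is squared. Complete the square in x: (x + 8)² = -30(y - 1).
Vertex (-8, 1); 4p = -30 so p = -15/2. Opens down.
Focus is p units from the vertex along the axis: (h, k + p).

(-8, -13/2)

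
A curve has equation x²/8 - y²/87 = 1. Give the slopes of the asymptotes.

Center (0, 0). The positive term is the x-term, so the transverse axis is horizontal; a² = 8, b² = 87.
For a horizontal hyperbola the asymptotes have slope ±b/a.
Here that is ±√87/2√2 = ±√174/4.

√174/4 and -√174/4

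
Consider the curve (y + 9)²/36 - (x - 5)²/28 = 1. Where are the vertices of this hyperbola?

Center (5, -9). The positive term is the y-term, so the transverse axis is vertical; a² = 36, b² = 28.
a = 6. Vertices at (h, k ± a).

(5, -15) and (5, -3)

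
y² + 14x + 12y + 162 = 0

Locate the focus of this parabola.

Only y is squared. Complete the square in y: (y + 6)² = -14(x + 9).
Vertex (-9, -6); 4p = -14 so p = -7/2. Opens left.
Focus is p units from the vertex along the axis: (h + p, k).

(-25/2, -6)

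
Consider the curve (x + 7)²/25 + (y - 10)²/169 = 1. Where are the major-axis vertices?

Center (-7, 10). The larger denominator 169 sits under the y-term, so the major axis is vertical; a² = 169, b² = 25.
a = 13. Vertices at (h, k ± a).

(-7, -3) and (-7, 23)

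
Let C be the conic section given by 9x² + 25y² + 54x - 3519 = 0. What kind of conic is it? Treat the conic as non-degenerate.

No xy term. Coefficients of x² and y² are A = 9, C = 25.
A and C have the same sign but A ≠ C ⇒ ellipse.

ellipse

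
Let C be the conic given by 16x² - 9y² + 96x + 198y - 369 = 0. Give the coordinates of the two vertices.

(-3, 3) and (-3, 19)

Rearranging, 16(x² + 6x) -9(y² - 22y) = 369.
Completing the square gives 16(x + 3)² -9(y - 11)² = 369 + 144 - 1089 = -576.
Divide by -576: (y - 11)²/64 - (x + 3)²/36 = 1
Hyperbola, center (-3, 11), transverse axis vertical; a² = 64, b² = 36.
a = 8. Vertices at (h, k ± a).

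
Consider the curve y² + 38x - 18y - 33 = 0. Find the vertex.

(3, 9)

Only y is squared. Complete the square in y: (y - 9)² = -38(x - 3).
Vertex (3, 9); 4p = -38 so p = -19/2. Opens left.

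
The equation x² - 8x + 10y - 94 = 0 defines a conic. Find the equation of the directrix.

y = 27/2

Only x is squared. Complete the square in x: (x - 4)² = -10(y - 11).
Vertex (4, 11); 4p = -10 so p = -5/2. Opens down.
Directrix is the horizontal line y = k − p = 11 − (-5/2) = 27/2.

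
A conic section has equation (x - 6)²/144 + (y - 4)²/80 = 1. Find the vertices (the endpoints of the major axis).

(-6, 4) and (18, 4)

Center (6, 4). The larger denominator 144 sits under the x-term, so the major axis is horizontal; a² = 144, b² = 80.
a = 12. Vertices at (h ± a, k).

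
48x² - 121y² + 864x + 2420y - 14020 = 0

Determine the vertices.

(-20, 10) and (2, 10)

Collect terms: 48(x² + 18x) -121(y² - 20y) = 14020
Complete the square: 48(x + 9)² -121(y - 10)² = 14020 + 3888 - 12100 = 5808
Divide through by 5808 to get (x + 9)²/121 - (y - 10)²/48 = 1.
Hyperbola, center (-9, 10), transverse axis horizontal; a² = 121, b² = 48.
a = 11. Vertices at (h ± a, k).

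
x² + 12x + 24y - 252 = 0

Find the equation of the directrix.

Only x is squared. Complete the square in x: (x + 6)² = -24(y - 12).
Vertex (-6, 12); 4p = -24 so p = -6. Opens down.
Directrix is the horizontal line y = k − p = 12 − (-6) = 18.

y = 18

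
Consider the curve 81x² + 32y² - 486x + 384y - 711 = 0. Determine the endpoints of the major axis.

(3, -15) and (3, 3)

Collect terms: 81(x² - 6x) + 32(y² + 12y) = 711
Complete the square: 81(x - 3)² + 32(y + 6)² = 711 + 729 + 1152 = 2592
Divide through by 2592 to get (x - 3)²/32 + (y + 6)²/81 = 1.
Ellipse, center (3, -6), major axis vertical; a² = 81, b² = 32.
a = 9. Vertices at (h, k ± a).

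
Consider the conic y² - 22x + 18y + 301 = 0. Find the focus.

Only y is squared. Complete the square in y: (y + 9)² = 22(x - 10).
Vertex (10, -9); 4p = 22 so p = 11/2. Opens right.
Focus is p units from the vertex along the axis: (h + p, k).

(31/2, -9)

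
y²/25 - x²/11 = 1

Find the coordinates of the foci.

(0, -6) and (0, 6)

Center (0, 0). The positive term is the y-term, so the transverse axis is vertical; a² = 25, b² = 11.
c² = a² + b² = 25 + 11 = 36, so c = 6.
Foci lie on the vertical axis through the center: (h, k ± c).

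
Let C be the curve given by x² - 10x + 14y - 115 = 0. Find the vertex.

Only x is squared. Complete the square in x: (x - 5)² = -14(y - 10).
Vertex (5, 10); 4p = -14 so p = -7/2. Opens down.

(5, 10)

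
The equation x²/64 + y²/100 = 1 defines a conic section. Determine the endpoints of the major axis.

(0, -10) and (0, 10)

Center (0, 0). The larger denominator 100 sits under the y-term, so the major axis is vertical; a² = 100, b² = 64.
a = 10. Vertices at (h, k ± a).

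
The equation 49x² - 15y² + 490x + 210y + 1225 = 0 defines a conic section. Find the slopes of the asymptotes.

7√15/15 and -7√15/15

Rearranging, 49(x² + 10x) -15(y² - 14y) = -1225.
Complete the square in x and y: 49(x + 5)² -15(y - 7)² = -1225 + 1225 - 735 = -735
Dividing both sides by -735: (y - 7)²/49 - (x + 5)²/15 = 1
Hyperbola, center (-5, 7), transverse axis vertical; a² = 49, b² = 15.
For a vertical hyperbola the asymptotes have slope ±a/b.
Here that is ±7/√15 = ±7√15/15.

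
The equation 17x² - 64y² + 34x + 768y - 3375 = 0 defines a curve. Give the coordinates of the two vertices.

Rearranging, 17(x² + 2x) -64(y² - 12y) = 3375.
Complete the square: 17(x + 1)² -64(y - 6)² = 3375 + 17 - 2304 = 1088
Dividing both sides by 1088: (x + 1)²/64 - (y - 6)²/17 = 1
Hyperbola, center (-1, 6), transverse axis horizontal; a² = 64, b² = 17.
a = 8. Vertices at (h ± a, k).

(-9, 6) and (7, 6)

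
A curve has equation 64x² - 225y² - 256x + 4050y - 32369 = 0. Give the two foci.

(-15, 9) and (19, 9)

Rearranging, 64(x² - 4x) -225(y² - 18y) = 32369.
Completing the square gives 64(x - 2)² -225(y - 9)² = 32369 + 256 - 18225 = 14400.
Divide by 14400: (x - 2)²/225 - (y - 9)²/64 = 1
Hyperbola, center (2, 9), transverse axis horizontal; a² = 225, b² = 64.
c² = a² + b² = 225 + 64 = 289, so c = 17.
Foci lie on the horizontal axis through the center: (h ± c, k).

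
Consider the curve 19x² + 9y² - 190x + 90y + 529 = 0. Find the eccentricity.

e = √190/19

Rearranging, 19(x² - 10x) + 9(y² + 10y) = -529.
19(x - 5)² + 9(y + 5)² = -529 + 475 + 225 = 171
Divide through by 171 to get (x - 5)²/9 + (y + 5)²/19 = 1.
Ellipse, center (5, -5), major axis vertical; a² = 19, b² = 9.
c² = a² - b² = 10, so c = √10.
e = c/a = √10/√19 = √190/19.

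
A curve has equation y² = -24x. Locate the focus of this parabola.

Vertex (0, 0); 4p = -24 so p = -6. Opens left.
Focus is p units from the vertex along the axis: (h + p, k).

(-6, 0)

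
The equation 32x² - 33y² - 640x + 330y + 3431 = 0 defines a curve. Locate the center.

(10, 5)

32(x² - 20x) -33(y² - 10y) = -3431
Completing the square gives 32(x - 10)² -33(y - 5)² = -3431 + 3200 - 825 = -1056.
Divide by -1056: (y - 5)²/32 - (x - 10)²/33 = 1
Hyperbola with center (10, 5).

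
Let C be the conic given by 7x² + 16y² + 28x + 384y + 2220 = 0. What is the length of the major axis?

Rearranging, 7(x² + 4x) + 16(y² + 24y) = -2220.
7(x + 2)² + 16(y + 12)² = -2220 + 28 + 2304 = 112
Dividing both sides by 112: (x + 2)²/16 + (y + 12)²/7 = 1
Ellipse, center (-2, -12), major axis horizontal; a² = 16, b² = 7.
a² = 16 so a = 4; the major axis has length 2a = 8.

8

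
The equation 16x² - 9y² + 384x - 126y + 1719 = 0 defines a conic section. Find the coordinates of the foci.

Rearranging, 16(x² + 24x) -9(y² + 14y) = -1719.
Complete the square in x and y: 16(x + 12)² -9(y + 7)² = -1719 + 2304 - 441 = 144
Dividing both sides by 144: (x + 12)²/9 - (y + 7)²/16 = 1
Hyperbola, center (-12, -7), transverse axis horizontal; a² = 9, b² = 16.
c² = a² + b² = 9 + 16 = 25, so c = 5.
Foci lie on the horizontal axis through the center: (h ± c, k).

(-17, -7) and (-7, -7)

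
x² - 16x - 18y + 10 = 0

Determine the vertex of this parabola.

Only x is squared. Complete the square in x: (x - 8)² = 18(y + 3).
Vertex (8, -3); 4p = 18 so p = 9/2. Opens up.

(8, -3)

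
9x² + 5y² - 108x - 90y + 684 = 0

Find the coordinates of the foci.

(6, 7) and (6, 11)

Group: 9(x² - 12x) + 5(y² - 18y) = -684
9(x - 6)² + 5(y - 9)² = -684 + 324 + 405 = 45
Divide through by 45 to get (x - 6)²/5 + (y - 9)²/9 = 1.
Ellipse, center (6, 9), major axis vertical; a² = 9, b² = 5.
c² = a² - b² = 9 - 5 = 4, so c = 2.
Foci lie on the vertical axis through the center: (h, k ± c).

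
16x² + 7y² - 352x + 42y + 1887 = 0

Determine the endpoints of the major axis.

Group: 16(x² - 22x) + 7(y² + 6y) = -1887
16(x - 11)² + 7(y + 3)² = -1887 + 1936 + 63 = 112
Divide by 112: (x - 11)²/7 + (y + 3)²/16 = 1
Ellipse, center (11, -3), major axis vertical; a² = 16, b² = 7.
a = 4. Vertices at (h, k ± a).

(11, -7) and (11, 1)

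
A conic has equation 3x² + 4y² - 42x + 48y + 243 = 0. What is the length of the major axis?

Group the x- and y-terms: 3(x² - 14x) + 4(y² + 12y) = -243
Completing the square gives 3(x - 7)² + 4(y + 6)² = -243 + 147 + 144 = 48.
Divide through by 48 to get (x - 7)²/16 + (y + 6)²/12 = 1.
Ellipse, center (7, -6), major axis horizontal; a² = 16, b² = 12.
a² = 16 so a = 4; the major axis has length 2a = 8.

8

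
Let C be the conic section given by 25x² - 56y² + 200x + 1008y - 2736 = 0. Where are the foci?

(-4, 0) and (-4, 18)

Group the x- and y-terms: 25(x² + 8x) -56(y² - 18y) = 2736
25(x + 4)² -56(y - 9)² = 2736 + 400 - 4536 = -1400
Divide through by -1400 to get (y - 9)²/25 - (x + 4)²/56 = 1.
Hyperbola, center (-4, 9), transverse axis vertical; a² = 25, b² = 56.
c² = a² + b² = 25 + 56 = 81, so c = 9.
Foci lie on the vertical axis through the center: (h, k ± c).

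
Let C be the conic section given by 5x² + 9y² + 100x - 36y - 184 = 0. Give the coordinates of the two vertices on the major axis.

5(x² + 20x) + 9(y² - 4y) = 184
Completing the square gives 5(x + 10)² + 9(y - 2)² = 184 + 500 + 36 = 720.
Divide by 720: (x + 10)²/144 + (y - 2)²/80 = 1
Ellipse, center (-10, 2), major axis horizontal; a² = 144, b² = 80.
a = 12. Vertices at (h ± a, k).

(-22, 2) and (2, 2)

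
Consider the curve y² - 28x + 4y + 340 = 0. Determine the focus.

(19, -2)

Only y is squared. Complete the square in y: (y + 2)² = 28(x - 12).
Vertex (12, -2); 4p = 28 so p = 7. Opens right.
Focus is p units from the vertex along the axis: (h + p, k).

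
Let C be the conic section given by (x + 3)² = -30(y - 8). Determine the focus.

Vertex (-3, 8); 4p = -30 so p = -15/2. Opens down.
Focus is p units from the vertex along the axis: (h, k + p).

(-3, 1/2)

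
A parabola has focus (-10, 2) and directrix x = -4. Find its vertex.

(-7, 2)

The vertex is the midpoint between the focus and the directrix along the axis of symmetry.
Axis is horizontal (directrix is vertical). Vertex x-coordinate = (-10 + (-4))/2 = -7; y-coordinate = 2.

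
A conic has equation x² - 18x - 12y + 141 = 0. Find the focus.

(9, 8)

Only x is squared. Complete the square in x: (x - 9)² = 12(y - 5).
Vertex (9, 5); 4p = 12 so p = 3. Opens up.
Focus is p units from the vertex along the axis: (h, k + p).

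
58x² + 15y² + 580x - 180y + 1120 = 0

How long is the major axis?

2√58

Collect terms: 58(x² + 10x) + 15(y² - 12y) = -1120
Complete the square in x and y: 58(x + 5)² + 15(y - 6)² = -1120 + 1450 + 540 = 870
Divide through by 870 to get (x + 5)²/15 + (y - 6)²/58 = 1.
Ellipse, center (-5, 6), major axis vertical; a² = 58, b² = 15.
a² = 58 so a = √58; the major axis has length 2a = 2√58.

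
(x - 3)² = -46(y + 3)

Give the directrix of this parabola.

y = 17/2

Vertex (3, -3); 4p = -46 so p = -23/2. Opens down.
Directrix is the horizontal line y = k − p = -3 − (-23/2) = 17/2.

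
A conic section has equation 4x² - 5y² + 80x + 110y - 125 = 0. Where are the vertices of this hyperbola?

(-10, 7) and (-10, 15)

Rearranging, 4(x² + 20x) -5(y² - 22y) = 125.
Complete the square: 4(x + 10)² -5(y - 11)² = 125 + 400 - 605 = -80
Divide through by -80 to get (y - 11)²/16 - (x + 10)²/20 = 1.
Hyperbola, center (-10, 11), transverse axis vertical; a² = 16, b² = 20.
a = 4. Vertices at (h, k ± a).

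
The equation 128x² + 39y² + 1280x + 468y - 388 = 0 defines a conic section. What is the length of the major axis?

16√2

Rearranging, 128(x² + 10x) + 39(y² + 12y) = 388.
Complete the square in x and y: 128(x + 5)² + 39(y + 6)² = 388 + 3200 + 1404 = 4992
Dividing both sides by 4992: (x + 5)²/39 + (y + 6)²/128 = 1
Ellipse, center (-5, -6), major axis vertical; a² = 128, b² = 39.
a² = 128 so a = 8√2; the major axis has length 2a = 16√2.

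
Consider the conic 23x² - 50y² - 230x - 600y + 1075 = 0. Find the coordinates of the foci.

Rearranging, 23(x² - 10x) -50(y² + 12y) = -1075.
Completing the square gives 23(x - 5)² -50(y + 6)² = -1075 + 575 - 1800 = -2300.
Divide through by -2300 to get (y + 6)²/46 - (x - 5)²/100 = 1.
Hyperbola, center (5, -6), transverse axis vertical; a² = 46, b² = 100.
c² = a² + b² = 46 + 100 = 146, so c = √146.
Foci lie on the vertical axis through the center: (h, k ± c).

(5, -6 - √146) and (5, -6 + √146)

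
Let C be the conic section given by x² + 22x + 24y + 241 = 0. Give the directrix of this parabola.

y = 1

Only x is squared. Complete the square in x: (x + 11)² = -24(y + 5).
Vertex (-11, -5); 4p = -24 so p = -6. Opens down.
Directrix is the horizontal line y = k − p = -5 − (-6) = 1.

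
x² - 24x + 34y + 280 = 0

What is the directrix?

y = 9/2

Only x is squared. Complete the square in x: (x - 12)² = -34(y + 4).
Vertex (12, -4); 4p = -34 so p = -17/2. Opens down.
Directrix is the horizontal line y = k − p = -4 − (-17/2) = 9/2.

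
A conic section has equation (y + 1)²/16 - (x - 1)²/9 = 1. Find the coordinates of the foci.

Center (1, -1). The positive term is the y-term, so the transverse axis is vertical; a² = 16, b² = 9.
c² = a² + b² = 16 + 9 = 25, so c = 5.
Foci lie on the vertical axis through the center: (h, k ± c).

(1, -6) and (1, 4)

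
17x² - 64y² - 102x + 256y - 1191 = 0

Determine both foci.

(-6, 2) and (12, 2)

Group the x- and y-terms: 17(x² - 6x) -64(y² - 4y) = 1191
Complete the square in x and y: 17(x - 3)² -64(y - 2)² = 1191 + 153 - 256 = 1088
Dividing both sides by 1088: (x - 3)²/64 - (y - 2)²/17 = 1
Hyperbola, center (3, 2), transverse axis horizontal; a² = 64, b² = 17.
c² = a² + b² = 64 + 17 = 81, so c = 9.
Foci lie on the horizontal axis through the center: (h ± c, k).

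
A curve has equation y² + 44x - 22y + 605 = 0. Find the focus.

(-22, 11)

Only y is squared. Complete the square in y: (y - 11)² = -44(x + 11).
Vertex (-11, 11); 4p = -44 so p = -11. Opens left.
Focus is p units from the vertex along the axis: (h + p, k).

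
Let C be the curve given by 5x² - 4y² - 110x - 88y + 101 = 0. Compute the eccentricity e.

e = 3/2

Rearranging, 5(x² - 22x) -4(y² + 22y) = -101.
5(x - 11)² -4(y + 11)² = -101 + 605 - 484 = 20
Dividing both sides by 20: (x - 11)²/4 - (y + 11)²/5 = 1
Hyperbola, center (11, -11), transverse axis horizontal; a² = 4, b² = 5.
c² = a² + b² = 9, so c = 3.
e = c/a = 3/2.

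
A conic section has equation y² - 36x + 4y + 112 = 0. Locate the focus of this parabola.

(12, -2)

Only y is squared. Complete the square in y: (y + 2)² = 36(x - 3).
Vertex (3, -2); 4p = 36 so p = 9. Opens right.
Focus is p units from the vertex along the axis: (h + p, k).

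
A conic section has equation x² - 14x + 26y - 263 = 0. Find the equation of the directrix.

Only x is squared. Complete the square in x: (x - 7)² = -26(y - 12).
Vertex (7, 12); 4p = -26 so p = -13/2. Opens down.
Directrix is the horizontal line y = k − p = 12 − (-13/2) = 37/2.

y = 37/2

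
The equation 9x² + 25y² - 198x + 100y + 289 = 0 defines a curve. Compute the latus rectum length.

Collect terms: 9(x² - 22x) + 25(y² + 4y) = -289
Complete the square in x and y: 9(x - 11)² + 25(y + 2)² = -289 + 1089 + 100 = 900
Dividing both sides by 900: (x - 11)²/100 + (y + 2)²/36 = 1
Ellipse, center (11, -2), major axis horizontal; a² = 100, b² = 36.
Latus rectum length = 2b²/a = 2·36/10 = 36/5.

36/5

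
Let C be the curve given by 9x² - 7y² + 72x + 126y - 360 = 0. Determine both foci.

(-4, 5) and (-4, 13)

Rearranging, 9(x² + 8x) -7(y² - 18y) = 360.
Complete the square: 9(x + 4)² -7(y - 9)² = 360 + 144 - 567 = -63
Divide by -63: (y - 9)²/9 - (x + 4)²/7 = 1
Hyperbola, center (-4, 9), transverse axis vertical; a² = 9, b² = 7.
c² = a² + b² = 9 + 7 = 16, so c = 4.
Foci lie on the vertical axis through the center: (h, k ± c).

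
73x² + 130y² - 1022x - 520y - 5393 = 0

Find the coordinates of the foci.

73(x² - 14x) + 130(y² - 4y) = 5393
73(x - 7)² + 130(y - 2)² = 5393 + 3577 + 520 = 9490
Dividing both sides by 9490: (x - 7)²/130 + (y - 2)²/73 = 1
Ellipse, center (7, 2), major axis horizontal; a² = 130, b² = 73.
c² = a² - b² = 130 - 73 = 57, so c = √57.
Foci lie on the horizontal axis through the center: (h ± c, k).

(7 - √57, 2) and (7 + √57, 2)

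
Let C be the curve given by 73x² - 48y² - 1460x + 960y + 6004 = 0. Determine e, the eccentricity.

e = 11√73/73

73(x² - 20x) -48(y² - 20y) = -6004
Complete the square in x and y: 73(x - 10)² -48(y - 10)² = -6004 + 7300 - 4800 = -3504
Divide through by -3504 to get (y - 10)²/73 - (x - 10)²/48 = 1.
Hyperbola, center (10, 10), transverse axis vertical; a² = 73, b² = 48.
c² = a² + b² = 121, so c = 11.
e = c/a = 11/√73 = 11√73/73.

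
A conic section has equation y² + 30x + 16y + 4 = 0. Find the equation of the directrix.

Only y is squared. Complete the square in y: (y + 8)² = -30(x - 2).
Vertex (2, -8); 4p = -30 so p = -15/2. Opens left.
Directrix is the vertical line x = h − p = 2 − (-15/2) = 19/2.

x = 19/2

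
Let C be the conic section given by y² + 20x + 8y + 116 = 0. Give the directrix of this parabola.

Only y is squared. Complete the square in y: (y + 4)² = -20(x + 5).
Vertex (-5, -4); 4p = -20 so p = -5. Opens left.
Directrix is the vertical line x = h − p = -5 − (-5) = 0.

x = 0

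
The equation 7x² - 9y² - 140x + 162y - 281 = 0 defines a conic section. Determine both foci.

Group the x- and y-terms: 7(x² - 20x) -9(y² - 18y) = 281
Completing the square gives 7(x - 10)² -9(y - 9)² = 281 + 700 - 729 = 252.
Divide through by 252 to get (x - 10)²/36 - (y - 9)²/28 = 1.
Hyperbola, center (10, 9), transverse axis horizontal; a² = 36, b² = 28.
c² = a² + b² = 36 + 28 = 64, so c = 8.
Foci lie on the horizontal axis through the center: (h ± c, k).

(2, 9) and (18, 9)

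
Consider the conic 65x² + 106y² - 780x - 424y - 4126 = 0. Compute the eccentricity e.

e = √4346/106

Group the x- and y-terms: 65(x² - 12x) + 106(y² - 4y) = 4126
Completing the square gives 65(x - 6)² + 106(y - 2)² = 4126 + 2340 + 424 = 6890.
Divide by 6890: (x - 6)²/106 + (y - 2)²/65 = 1
Ellipse, center (6, 2), major axis horizontal; a² = 106, b² = 65.
c² = a² - b² = 41, so c = √41.
e = c/a = √41/√106 = √4346/106.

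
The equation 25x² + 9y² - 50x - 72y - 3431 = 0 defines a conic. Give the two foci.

(1, -12) and (1, 20)

Group: 25(x² - 2x) + 9(y² - 8y) = 3431
Completing the square gives 25(x - 1)² + 9(y - 4)² = 3431 + 25 + 144 = 3600.
Dividing both sides by 3600: (x - 1)²/144 + (y - 4)²/400 = 1
Ellipse, center (1, 4), major axis vertical; a² = 400, b² = 144.
c² = a² - b² = 400 - 144 = 256, so c = 16.
Foci lie on the vertical axis through the center: (h, k ± c).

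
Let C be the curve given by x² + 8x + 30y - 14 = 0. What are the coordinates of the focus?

(-4, -13/2)

Only x is squared. Complete the square in x: (x + 4)² = -30(y - 1).
Vertex (-4, 1); 4p = -30 so p = -15/2. Opens down.
Focus is p units from the vertex along the axis: (h, k + p).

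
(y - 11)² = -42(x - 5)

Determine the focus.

(-11/2, 11)

Vertex (5, 11); 4p = -42 so p = -21/2. Opens left.
Focus is p units from the vertex along the axis: (h + p, k).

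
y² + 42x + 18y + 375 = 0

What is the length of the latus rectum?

42

Only y is squared. Complete the square in y: (y + 9)² = -42(x + 7).
Vertex (-7, -9); 4p = -42 so p = -21/2. Opens left.
Latus rectum length = |4p| = 42.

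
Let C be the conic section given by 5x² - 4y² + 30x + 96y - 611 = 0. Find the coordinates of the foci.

(-9, 12) and (3, 12)

Group the x- and y-terms: 5(x² + 6x) -4(y² - 24y) = 611
Complete the square in x and y: 5(x + 3)² -4(y - 12)² = 611 + 45 - 576 = 80
Dividing both sides by 80: (x + 3)²/16 - (y - 12)²/20 = 1
Hyperbola, center (-3, 12), transverse axis horizontal; a² = 16, b² = 20.
c² = a² + b² = 16 + 20 = 36, so c = 6.
Foci lie on the horizontal axis through the center: (h ± c, k).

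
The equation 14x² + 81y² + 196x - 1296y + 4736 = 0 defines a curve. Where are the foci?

Group: 14(x² + 14x) + 81(y² - 16y) = -4736
Complete the square in x and y: 14(x + 7)² + 81(y - 8)² = -4736 + 686 + 5184 = 1134
Dividing both sides by 1134: (x + 7)²/81 + (y - 8)²/14 = 1
Ellipse, center (-7, 8), major axis horizontal; a² = 81, b² = 14.
c² = a² - b² = 81 - 14 = 67, so c = √67.
Foci lie on the horizontal axis through the center: (h ± c, k).

(-7 - √67, 8) and (-7 + √67, 8)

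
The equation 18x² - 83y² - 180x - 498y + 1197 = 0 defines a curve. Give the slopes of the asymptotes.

Group the x- and y-terms: 18(x² - 10x) -83(y² + 6y) = -1197
Complete the square in x and y: 18(x - 5)² -83(y + 3)² = -1197 + 450 - 747 = -1494
Divide by -1494: (y + 3)²/18 - (x - 5)²/83 = 1
Hyperbola, center (5, -3), transverse axis vertical; a² = 18, b² = 83.
For a vertical hyperbola the asymptotes have slope ±a/b.
Here that is ±3√2/√83 = ±3√166/83.

3√166/83 and -3√166/83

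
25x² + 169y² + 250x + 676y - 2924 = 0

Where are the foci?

25(x² + 10x) + 169(y² + 4y) = 2924
Completing the square gives 25(x + 5)² + 169(y + 2)² = 2924 + 625 + 676 = 4225.
Divide by 4225: (x + 5)²/169 + (y + 2)²/25 = 1
Ellipse, center (-5, -2), major axis horizontal; a² = 169, b² = 25.
c² = a² - b² = 169 - 25 = 144, so c = 12.
Foci lie on the horizontal axis through the center: (h ± c, k).

(-17, -2) and (7, -2)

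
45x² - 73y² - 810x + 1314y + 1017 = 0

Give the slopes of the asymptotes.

Group: 45(x² - 18x) -73(y² - 18y) = -1017
45(x - 9)² -73(y - 9)² = -1017 + 3645 - 5913 = -3285
Dividing both sides by -3285: (y - 9)²/45 - (x - 9)²/73 = 1
Hyperbola, center (9, 9), transverse axis vertical; a² = 45, b² = 73.
For a vertical hyperbola the asymptotes have slope ±a/b.
Here that is ±3√5/√73 = ±3√365/73.

3√365/73 and -3√365/73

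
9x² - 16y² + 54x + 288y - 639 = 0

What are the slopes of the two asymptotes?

Group the x- and y-terms: 9(x² + 6x) -16(y² - 18y) = 639
9(x + 3)² -16(y - 9)² = 639 + 81 - 1296 = -576
Dividing both sides by -576: (y - 9)²/36 - (x + 3)²/64 = 1
Hyperbola, center (-3, 9), transverse axis vertical; a² = 36, b² = 64.
For a vertical hyperbola the asymptotes have slope ±a/b.
Here that is ±6/8 = ±3/4.

3/4 and -3/4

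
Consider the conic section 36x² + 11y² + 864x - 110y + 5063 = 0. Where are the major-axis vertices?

Group: 36(x² + 24x) + 11(y² - 10y) = -5063
Complete the square in x and y: 36(x + 12)² + 11(y - 5)² = -5063 + 5184 + 275 = 396
Dividing both sides by 396: (x + 12)²/11 + (y - 5)²/36 = 1
Ellipse, center (-12, 5), major axis vertical; a² = 36, b² = 11.
a = 6. Vertices at (h, k ± a).

(-12, -1) and (-12, 11)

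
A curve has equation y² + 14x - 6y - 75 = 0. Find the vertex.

(6, 3)

Only y is squared. Complete the square in y: (y - 3)² = -14(x - 6).
Vertex (6, 3); 4p = -14 so p = -7/2. Opens left.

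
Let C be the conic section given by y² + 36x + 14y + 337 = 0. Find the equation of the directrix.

x = 1

Only y is squared. Complete the square in y: (y + 7)² = -36(x + 8).
Vertex (-8, -7); 4p = -36 so p = -9. Opens left.
Directrix is the vertical line x = h − p = -8 − (-9) = 1.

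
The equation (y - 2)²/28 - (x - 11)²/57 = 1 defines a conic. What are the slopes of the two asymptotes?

Center (11, 2). The positive term is the y-term, so the transverse axis is vertical; a² = 28, b² = 57.
For a vertical hyperbola the asymptotes have slope ±a/b.
Here that is ±2√7/√57 = ±2√399/57.

2√399/57 and -2√399/57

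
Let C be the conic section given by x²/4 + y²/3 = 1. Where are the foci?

(-1, 0) and (1, 0)

Center (0, 0). The larger denominator 4 sits under the x-term, so the major axis is horizontal; a² = 4, b² = 3.
c² = a² - b² = 4 - 3 = 1, so c = 1.
Foci lie on the horizontal axis through the center: (h ± c, k).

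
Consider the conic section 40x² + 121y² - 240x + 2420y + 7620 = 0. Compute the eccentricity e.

40(x² - 6x) + 121(y² + 20y) = -7620
Completing the square gives 40(x - 3)² + 121(y + 10)² = -7620 + 360 + 12100 = 4840.
Divide through by 4840 to get (x - 3)²/121 + (y + 10)²/40 = 1.
Ellipse, center (3, -10), major axis horizontal; a² = 121, b² = 40.
c² = a² - b² = 81, so c = 9.
e = c/a = 9/11.

e = 9/11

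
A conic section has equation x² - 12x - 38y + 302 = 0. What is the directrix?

y = -5/2

Only x is squared. Complete the square in x: (x - 6)² = 38(y - 7).
Vertex (6, 7); 4p = 38 so p = 19/2. Opens up.
Directrix is the horizontal line y = k − p = 7 − (19/2) = -5/2.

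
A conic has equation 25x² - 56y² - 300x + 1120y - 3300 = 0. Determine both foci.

Group the x- and y-terms: 25(x² - 12x) -56(y² - 20y) = 3300
Complete the square in x and y: 25(x - 6)² -56(y - 10)² = 3300 + 900 - 5600 = -1400
Divide by -1400: (y - 10)²/25 - (x - 6)²/56 = 1
Hyperbola, center (6, 10), transverse axis vertical; a² = 25, b² = 56.
c² = a² + b² = 25 + 56 = 81, so c = 9.
Foci lie on the vertical axis through the center: (h, k ± c).

(6, 1) and (6, 19)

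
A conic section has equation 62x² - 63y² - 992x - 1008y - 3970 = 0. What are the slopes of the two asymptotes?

√434/21 and -√434/21

62(x² - 16x) -63(y² + 16y) = 3970
Complete the square in x and y: 62(x - 8)² -63(y + 8)² = 3970 + 3968 - 4032 = 3906
Dividing both sides by 3906: (x - 8)²/63 - (y + 8)²/62 = 1
Hyperbola, center (8, -8), transverse axis horizontal; a² = 63, b² = 62.
For a horizontal hyperbola the asymptotes have slope ±b/a.
Here that is ±√62/3√7 = ±√434/21.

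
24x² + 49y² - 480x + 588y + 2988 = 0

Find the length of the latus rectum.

48/7

24(x² - 20x) + 49(y² + 12y) = -2988
Complete the square: 24(x - 10)² + 49(y + 6)² = -2988 + 2400 + 1764 = 1176
Divide through by 1176 to get (x - 10)²/49 + (y + 6)²/24 = 1.
Ellipse, center (10, -6), major axis horizontal; a² = 49, b² = 24.
Latus rectum length = 2b²/a = 2·24/7 = 48/7.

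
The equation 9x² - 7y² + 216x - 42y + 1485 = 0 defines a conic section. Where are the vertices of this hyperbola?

(-12, -9) and (-12, 3)

9(x² + 24x) -7(y² + 6y) = -1485
Completing the square gives 9(x + 12)² -7(y + 3)² = -1485 + 1296 - 63 = -252.
Divide by -252: (y + 3)²/36 - (x + 12)²/28 = 1
Hyperbola, center (-12, -3), transverse axis vertical; a² = 36, b² = 28.
a = 6. Vertices at (h, k ± a).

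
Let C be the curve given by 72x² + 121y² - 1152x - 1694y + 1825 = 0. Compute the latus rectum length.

Group: 72(x² - 16x) + 121(y² - 14y) = -1825
Completing the square gives 72(x - 8)² + 121(y - 7)² = -1825 + 4608 + 5929 = 8712.
Dividing both sides by 8712: (x - 8)²/121 + (y - 7)²/72 = 1
Ellipse, center (8, 7), major axis horizontal; a² = 121, b² = 72.
Latus rectum length = 2b²/a = 2·72/11 = 144/11.

144/11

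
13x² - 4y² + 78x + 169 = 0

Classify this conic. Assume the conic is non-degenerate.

hyperbola

No xy term. Coefficients of x² and y² are A = 13, C = -4.
A and C have opposite signs ⇒ hyperbola.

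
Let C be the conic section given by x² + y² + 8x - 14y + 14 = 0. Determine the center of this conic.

Group: (x² + 8x) + (y² - 14y) = -14
(x + 4)² + (y - 7)² = -14 + 16 + 49 = 51
So (x + 4)² + (y - 7)² = 51.
Circle centered at (-4, 7) with r² = 51.

(-4, 7)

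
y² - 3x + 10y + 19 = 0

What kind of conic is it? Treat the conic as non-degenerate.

parabola

No xy term. Coefficients of x² and y² are A = 0, C = 1.
Exactly one squared variable ⇒ parabola.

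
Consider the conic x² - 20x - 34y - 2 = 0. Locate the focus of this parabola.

Only x is squared. Complete the square in x: (x - 10)² = 34(y + 3).
Vertex (10, -3); 4p = 34 so p = 17/2. Opens up.
Focus is p units from the vertex along the axis: (h, k + p).

(10, 11/2)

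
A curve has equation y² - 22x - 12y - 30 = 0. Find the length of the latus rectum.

Only y is squared. Complete the square in y: (y - 6)² = 22(x + 3).
Vertex (-3, 6); 4p = 22 so p = 11/2. Opens right.
Latus rectum length = |4p| = 22.

22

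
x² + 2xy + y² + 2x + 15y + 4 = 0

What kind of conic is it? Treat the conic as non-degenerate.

parabola

A = 1, B = 2, C = 1.
Discriminant B² − 4AC = 2² − 4·1·1 = 0.
B² − 4AC = 0 ⇒ parabola.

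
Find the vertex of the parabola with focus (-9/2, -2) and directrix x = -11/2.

The vertex is the midpoint between the focus and the directrix along the axis of symmetry.
Axis is horizontal (directrix is vertical). Vertex x-coordinate = (-9/2 + (-11/2))/2 = -5; y-coordinate = -2.

(-5, -2)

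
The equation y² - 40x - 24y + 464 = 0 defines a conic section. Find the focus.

Only y is squared. Complete the square in y: (y - 12)² = 40(x - 8).
Vertex (8, 12); 4p = 40 so p = 10. Opens right.
Focus is p units from the vertex along the axis: (h + p, k).

(18, 12)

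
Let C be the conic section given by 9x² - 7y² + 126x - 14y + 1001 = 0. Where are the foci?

Group: 9(x² + 14x) -7(y² + 2y) = -1001
Complete the square in x and y: 9(x + 7)² -7(y + 1)² = -1001 + 441 - 7 = -567
Dividing both sides by -567: (y + 1)²/81 - (x + 7)²/63 = 1
Hyperbola, center (-7, -1), transverse axis vertical; a² = 81, b² = 63.
c² = a² + b² = 81 + 63 = 144, so c = 12.
Foci lie on the vertical axis through the center: (h, k ± c).

(-7, -13) and (-7, 11)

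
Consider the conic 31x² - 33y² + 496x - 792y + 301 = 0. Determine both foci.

Group: 31(x² + 16x) -33(y² + 24y) = -301
Completing the square gives 31(x + 8)² -33(y + 12)² = -301 + 1984 - 4752 = -3069.
Divide through by -3069 to get (y + 12)²/93 - (x + 8)²/99 = 1.
Hyperbola, center (-8, -12), transverse axis vertical; a² = 93, b² = 99.
c² = a² + b² = 93 + 99 = 192, so c = 8√3.
Foci lie on the vertical axis through the center: (h, k ± c).

(-8, -12 - 8√3) and (-8, -12 + 8√3)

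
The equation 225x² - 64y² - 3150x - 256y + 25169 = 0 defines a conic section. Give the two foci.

(7, -19) and (7, 15)

Collect terms: 225(x² - 14x) -64(y² + 4y) = -25169
Complete the square: 225(x - 7)² -64(y + 2)² = -25169 + 11025 - 256 = -14400
Dividing both sides by -14400: (y + 2)²/225 - (x - 7)²/64 = 1
Hyperbola, center (7, -2), transverse axis vertical; a² = 225, b² = 64.
c² = a² + b² = 225 + 64 = 289, so c = 17.
Foci lie on the vertical axis through the center: (h, k ± c).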